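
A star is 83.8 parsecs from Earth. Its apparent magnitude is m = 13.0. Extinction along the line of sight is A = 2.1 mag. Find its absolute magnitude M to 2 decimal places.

M ≈ 6.28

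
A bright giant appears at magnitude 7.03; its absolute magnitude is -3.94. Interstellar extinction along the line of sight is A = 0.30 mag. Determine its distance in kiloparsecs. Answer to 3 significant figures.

d ≈ 1.36 kpc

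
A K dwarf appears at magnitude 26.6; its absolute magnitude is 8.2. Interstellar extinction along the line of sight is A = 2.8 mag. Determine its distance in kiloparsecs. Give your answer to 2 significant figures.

m − M = 5 log₁₀(d/10 pc) + A  ⇒  26.6 − (8.2) − 2.8 = 5 log₁₀(d/10)
15.600 = 5 log₁₀(d/10)
log₁₀ d = (m − M − A)/5 + 1 = 4.1200
d = 10^4.1200 = 13180 pc
= 13.18 kpc

d ≈ 13 kpc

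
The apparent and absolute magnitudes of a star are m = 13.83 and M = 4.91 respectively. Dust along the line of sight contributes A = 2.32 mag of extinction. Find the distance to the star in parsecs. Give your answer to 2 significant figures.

d ≈ 210 pc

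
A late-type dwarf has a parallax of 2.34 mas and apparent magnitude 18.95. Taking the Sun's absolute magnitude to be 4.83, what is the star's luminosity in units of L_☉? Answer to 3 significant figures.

d = 1/p = 1000/2.34 mas = 427.4 pc
M = m − 5 log₁₀ d + 5 = 18.95 − 5·2.6308 + 5 = 10.796
M − M_☉ = 10.796 − 4.83 = 5.966
L/L_☉ = 10^(−0.4 × 5.966) = 4.107×10^-3

L/L_☉ ≈ 4.11×10^-3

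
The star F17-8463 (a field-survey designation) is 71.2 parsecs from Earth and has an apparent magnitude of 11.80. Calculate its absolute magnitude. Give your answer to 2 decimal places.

M ≈ 7.54

5 log₁₀(d/10 pc) = 5 log₁₀(71.20) − 5 = 4.262
M = m − 5 log₁₀(d/10) = 11.80 − 4.262 = 7.538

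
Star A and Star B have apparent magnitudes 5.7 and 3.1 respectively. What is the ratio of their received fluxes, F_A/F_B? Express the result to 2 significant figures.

F_A/F_B ≈ 0.091

Magnitude difference = 2.6
Flux ratio = 10^(−0.4 Δm) = 10^(−0.4 × 2.6) = 10^-1.040 = 0.09120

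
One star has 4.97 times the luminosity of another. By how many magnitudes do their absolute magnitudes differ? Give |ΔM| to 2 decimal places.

Pogson: ΔM = −2.5 log₁₀(ratio) = −2.5 log₁₀(4.97) = −2.5 × 0.6964 = -1.741

|ΔM| ≈ 1.74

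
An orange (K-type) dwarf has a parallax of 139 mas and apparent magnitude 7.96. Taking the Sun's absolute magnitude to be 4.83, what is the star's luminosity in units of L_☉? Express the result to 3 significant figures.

L/L_☉ ≈ 0.0290

d = 1/p = 1000/139 mas = 7.194 pc
M = m − 5 log₁₀ d + 5 = 7.96 − 5·0.8570 + 5 = 8.675
M − M_☉ = 8.675 − 4.83 = 3.845
L/L_☉ = 10^(−0.4 × 3.845) = 0.02897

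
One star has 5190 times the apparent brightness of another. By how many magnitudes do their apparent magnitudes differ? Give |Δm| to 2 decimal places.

Pogson: Δm = −2.5 log₁₀(ratio) = −2.5 log₁₀(5190) = −2.5 × 3.7152 = -9.288

|Δm| ≈ 9.29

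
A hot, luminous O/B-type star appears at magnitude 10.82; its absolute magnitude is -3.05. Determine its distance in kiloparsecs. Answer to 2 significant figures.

d ≈ 5.9 kpc

μ = m − M = 13.870
m − M = 5 log₁₀ d − 5
log₁₀ d = (m − M)/5 + 1 = 3.7740
d = 10^3.7740 = 5943 pc
= 5.943 kpc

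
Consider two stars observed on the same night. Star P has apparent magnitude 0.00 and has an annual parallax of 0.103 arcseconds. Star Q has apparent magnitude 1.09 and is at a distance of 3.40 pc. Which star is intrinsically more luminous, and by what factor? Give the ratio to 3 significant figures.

Star P is more luminous, by a factor of 22.3.

Star P: d = 1/p = 1/0.103″ = 9.709 pc
Star P: M = m − 5 log₁₀ d + 5 = 0.00 − 5·0.9872 + 5 = 0.064
Star Q: M = m − 5 log₁₀ d + 5 = 1.09 − 5·0.5315 + 5 = 3.433
ΔM = M_P − M_Q = 0.064 − (3.433) = -3.368; smaller M is more luminous → Star P.
L ratio = 10^(0.4 |ΔM|) = 10^1.347 = 22.25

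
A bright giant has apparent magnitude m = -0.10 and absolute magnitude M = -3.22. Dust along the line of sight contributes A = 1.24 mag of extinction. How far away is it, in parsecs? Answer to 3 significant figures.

m − M = 5 log₁₀(d/10 pc) + A  ⇒  -0.10 − (-3.22) − 1.24 = 5 log₁₀(d/10)
1.880 = 5 log₁₀(d/10)
log₁₀ d = (m − M − A)/5 + 1 = 1.3760
d = 10^1.3760 = 23.77 pc

d ≈ 23.8 pc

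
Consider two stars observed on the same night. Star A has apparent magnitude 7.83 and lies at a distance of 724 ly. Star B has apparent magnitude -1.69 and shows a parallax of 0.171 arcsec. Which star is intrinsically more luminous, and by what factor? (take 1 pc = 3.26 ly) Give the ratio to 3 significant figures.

Star B is more luminous, by a factor of 4.46.

Star A: d = 724 ly / 3.26 = 222.1 pc
Star A: M = m − 5 log₁₀ d + 5 = 7.83 − 5·2.3465 + 5 = 1.097
Star B: d = 1/p = 1/0.171″ = 5.848 pc
Star B: M = m − 5 log₁₀ d + 5 = -1.69 − 5·0.7670 + 5 = -0.525
ΔM = M_A − M_B = 1.097 − (-0.525) = 1.622; smaller M is more luminous → Star B.
L ratio = 10^(0.4 |ΔM|) = 10^0.649 = 4.456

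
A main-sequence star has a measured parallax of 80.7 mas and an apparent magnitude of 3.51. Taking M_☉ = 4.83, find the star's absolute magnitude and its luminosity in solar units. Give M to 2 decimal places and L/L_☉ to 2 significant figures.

d = 1/p = 1000/80.7 mas = 12.39 pc
M = m − 5 log₁₀ d + 5 = 3.51 − 5·1.0931 + 5 = 3.044
M − M_☉ = 3.044 − 4.83 = -1.786
L/L_☉ = 10^(−0.4 × -1.786) = 5.179

M ≈ 3.04; L/L_☉ ≈ 5.2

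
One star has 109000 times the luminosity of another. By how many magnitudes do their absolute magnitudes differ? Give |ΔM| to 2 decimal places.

Pogson: ΔM = −2.5 log₁₀(ratio) = −2.5 log₁₀(109000) = −2.5 × 5.0374 = -12.594

|ΔM| ≈ 12.59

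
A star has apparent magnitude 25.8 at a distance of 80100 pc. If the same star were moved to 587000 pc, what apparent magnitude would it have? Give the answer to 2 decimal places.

m ≈ 30.13

Flux ∝ 1/d², so Δm = 5 log₁₀(d₂/d₁) = 5 log₁₀(587000/80100) = 4.325
m₂ = m₁ + Δm = 25.8 + (4.325) = 30.125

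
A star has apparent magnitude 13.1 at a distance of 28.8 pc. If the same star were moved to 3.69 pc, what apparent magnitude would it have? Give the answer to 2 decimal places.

m ≈ 8.64

Flux ∝ 1/d², so Δm = 5 log₁₀(d₂/d₁) = 5 log₁₀(3.69/28.8) = -4.462
m₂ = m₁ + Δm = 13.1 + (-4.462) = 8.638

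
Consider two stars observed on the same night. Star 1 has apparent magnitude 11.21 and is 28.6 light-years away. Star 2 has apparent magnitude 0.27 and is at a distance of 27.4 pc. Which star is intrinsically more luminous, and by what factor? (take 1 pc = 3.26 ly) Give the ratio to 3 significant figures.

Star 2 is more luminous, by a factor of 232000.

Star 1: d = 28.6 ly / 3.26 = 8.773 pc
Star 1: M = m − 5 log₁₀ d + 5 = 11.21 − 5·0.9431 + 5 = 11.494
Star 2: M = m − 5 log₁₀ d + 5 = 0.27 − 5·1.4378 + 5 = -1.919
ΔM = M_1 − M_2 = 11.494 − (-1.919) = 13.413; smaller M is more luminous → Star 2.
L ratio = 10^(0.4 |ΔM|) = 10^5.365 = 231800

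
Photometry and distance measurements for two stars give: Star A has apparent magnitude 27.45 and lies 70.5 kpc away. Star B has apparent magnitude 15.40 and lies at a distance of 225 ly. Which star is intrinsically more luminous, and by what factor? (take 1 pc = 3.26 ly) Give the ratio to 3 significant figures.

Star A: d = 70.5 kpc = 70500 pc
Star A: M = m − 5 log₁₀ d + 5 = 27.45 − 5·4.8482 + 5 = 8.209
Star B: d = 225 ly / 3.26 = 69.02 pc
Star B: M = m − 5 log₁₀ d + 5 = 15.40 − 5·1.8390 + 5 = 11.205
ΔM = M_A − M_B = 8.209 − (11.205) = -2.996; smaller M is more luminous → Star A.
L ratio = 10^(0.4 |ΔM|) = 10^1.198 = 15.79

Star A is more luminous, by a factor of 15.8.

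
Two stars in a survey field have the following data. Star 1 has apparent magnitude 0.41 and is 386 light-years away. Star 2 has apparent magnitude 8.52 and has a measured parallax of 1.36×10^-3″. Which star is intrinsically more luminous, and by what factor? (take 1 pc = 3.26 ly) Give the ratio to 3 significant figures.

Star 1 is more luminous, by a factor of 45.5.

Star 1: d = 386 ly / 3.26 = 118.4 pc
Star 1: M = m − 5 log₁₀ d + 5 = 0.41 − 5·2.0734 + 5 = -4.957
Star 2: d = 1/p = 1/1.36×10^-3″ = 735.3 pc
Star 2: M = m − 5 log₁₀ d + 5 = 8.52 − 5·2.8665 + 5 = -0.812
ΔM = M_1 − M_2 = -4.957 − (-0.812) = -4.145; smaller M is more luminous → Star 1.
L ratio = 10^(0.4 |ΔM|) = 10^1.658 = 45.48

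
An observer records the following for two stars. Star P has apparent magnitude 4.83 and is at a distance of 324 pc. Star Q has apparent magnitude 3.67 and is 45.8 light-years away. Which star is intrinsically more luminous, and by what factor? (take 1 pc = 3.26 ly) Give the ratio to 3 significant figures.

Star P: M = m − 5 log₁₀ d + 5 = 4.83 − 5·2.5105 + 5 = -2.723
Star Q: d = 45.8 ly / 3.26 = 14.05 pc
Star Q: M = m − 5 log₁₀ d + 5 = 3.67 − 5·1.1476 + 5 = 2.932
ΔM = M_P − M_Q = -2.723 − (2.932) = -5.654; smaller M is more luminous → Star P.
L ratio = 10^(0.4 |ΔM|) = 10^2.262 = 182.7

Star P is more luminous, by a factor of 183.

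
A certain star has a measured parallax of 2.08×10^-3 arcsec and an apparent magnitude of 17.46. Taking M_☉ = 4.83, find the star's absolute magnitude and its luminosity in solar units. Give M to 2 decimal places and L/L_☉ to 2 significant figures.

d = 1/p = 1/2.08×10^-3″ = 480.8 pc
M = m − 5 log₁₀ d + 5 = 17.46 − 5·2.6819 + 5 = 9.050
M − M_☉ = 9.050 − 4.83 = 4.220
L/L_☉ = 10^(−0.4 × 4.220) = 0.02051

M ≈ 9.05; L/L_☉ ≈ 0.021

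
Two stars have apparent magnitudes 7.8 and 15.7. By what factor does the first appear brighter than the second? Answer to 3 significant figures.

Δm = 7.8 − (15.7) = -7.9
Flux ratio = 10^(−0.4 Δm) = 10^(−0.4 × -7.9) = 10^3.160 = 1445

1450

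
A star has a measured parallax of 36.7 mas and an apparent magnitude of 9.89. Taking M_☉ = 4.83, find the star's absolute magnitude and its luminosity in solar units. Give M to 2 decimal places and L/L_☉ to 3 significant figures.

M ≈ 7.71; L/L_☉ ≈ 0.0703

d = 1/p = 1000/36.7 mas = 27.25 pc
M = m − 5 log₁₀ d + 5 = 9.89 − 5·1.4353 + 5 = 7.713
M − M_☉ = 7.713 − 4.83 = 2.883
L/L_☉ = 10^(−0.4 × 2.883) = 0.07025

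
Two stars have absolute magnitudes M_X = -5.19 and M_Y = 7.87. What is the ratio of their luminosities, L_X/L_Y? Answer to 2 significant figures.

L_X/L_Y ≈ 170000

ΔM = M_X − M_Y = -13.06
L_X/L_Y = 10^(−0.4 ΔM) = 10^5.224 = 167500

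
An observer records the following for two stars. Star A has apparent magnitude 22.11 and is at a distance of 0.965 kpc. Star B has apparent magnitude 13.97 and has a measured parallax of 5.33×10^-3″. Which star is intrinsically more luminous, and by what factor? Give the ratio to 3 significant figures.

Star A: d = 0.965 kpc = 965.0 pc
Star A: M = m − 5 log₁₀ d + 5 = 22.11 − 5·2.9845 + 5 = 12.187
Star B: d = 1/p = 1/5.33×10^-3″ = 187.6 pc
Star B: M = m − 5 log₁₀ d + 5 = 13.97 − 5·2.2733 + 5 = 7.604
ΔM = M_A − M_B = 12.187 − (7.604) = 4.584; smaller M is more luminous → Star B.
L ratio = 10^(0.4 |ΔM|) = 10^1.833 = 68.15

Star B is more luminous, by a factor of 68.2.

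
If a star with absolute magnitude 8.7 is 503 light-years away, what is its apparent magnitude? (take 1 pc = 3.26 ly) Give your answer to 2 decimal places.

d = 503 ly / 3.26 = 154.3 pc
m = M + 5 log₁₀ d − 5 = 8.7 + 5·2.1884 − 5 = 14.642

m ≈ 14.64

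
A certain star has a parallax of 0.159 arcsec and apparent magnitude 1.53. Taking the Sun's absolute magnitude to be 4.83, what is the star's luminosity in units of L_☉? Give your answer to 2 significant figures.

d = 1/p = 1/0.159″ = 6.289 pc
M = m − 5 log₁₀ d + 5 = 1.53 − 5·0.7986 + 5 = 2.537
M − M_☉ = 2.537 − 4.83 = -2.293
L/L_☉ = 10^(−0.4 × -2.293) = 8.264

L/L_☉ ≈ 8.3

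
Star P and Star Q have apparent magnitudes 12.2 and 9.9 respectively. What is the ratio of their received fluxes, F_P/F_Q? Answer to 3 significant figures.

Magnitude difference = 2.3
Flux ratio = 10^(−0.4 Δm) = 10^(−0.4 × 2.3) = 10^-0.920 = 0.1202

F_P/F_Q ≈ 0.120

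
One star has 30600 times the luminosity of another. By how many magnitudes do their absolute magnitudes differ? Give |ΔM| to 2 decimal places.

Pogson: ΔM = −2.5 log₁₀(ratio) = −2.5 log₁₀(30600) = −2.5 × 4.4857 = -11.214

|ΔM| ≈ 11.21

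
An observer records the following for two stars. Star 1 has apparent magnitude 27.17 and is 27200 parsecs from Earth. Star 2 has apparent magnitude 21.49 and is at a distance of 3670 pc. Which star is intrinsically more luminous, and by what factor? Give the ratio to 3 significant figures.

Star 1: M = m − 5 log₁₀ d + 5 = 27.17 − 5·4.4346 + 5 = 9.997
Star 2: M = m − 5 log₁₀ d + 5 = 21.49 − 5·3.5647 + 5 = 8.667
ΔM = M_1 − M_2 = 9.997 − (8.667) = 1.330; smaller M is more luminous → Star 2.
L ratio = 10^(0.4 |ΔM|) = 10^0.532 = 3.406

Star 2 is more luminous, by a factor of 3.41.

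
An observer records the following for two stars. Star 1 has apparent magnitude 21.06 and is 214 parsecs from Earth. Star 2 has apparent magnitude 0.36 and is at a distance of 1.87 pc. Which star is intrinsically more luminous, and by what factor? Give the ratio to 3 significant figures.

Star 2 is more luminous, by a factor of 14500.

Star 1: M = m − 5 log₁₀ d + 5 = 21.06 − 5·2.3304 + 5 = 14.408
Star 2: M = m − 5 log₁₀ d + 5 = 0.36 − 5·0.2718 + 5 = 4.001
ΔM = M_1 − M_2 = 14.408 − (4.001) = 10.407; smaller M is more luminous → Star 2.
L ratio = 10^(0.4 |ΔM|) = 10^4.163 = 14550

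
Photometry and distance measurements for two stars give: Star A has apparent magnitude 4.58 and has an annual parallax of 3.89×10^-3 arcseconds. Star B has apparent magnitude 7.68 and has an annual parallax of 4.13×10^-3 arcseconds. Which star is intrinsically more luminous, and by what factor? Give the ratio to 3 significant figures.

Star A: d = 1/p = 1/3.89×10^-3″ = 257.1 pc
Star A: M = m − 5 log₁₀ d + 5 = 4.58 − 5·2.4101 + 5 = -2.470
Star B: d = 1/p = 1/4.13×10^-3″ = 242.1 pc
Star B: M = m − 5 log₁₀ d + 5 = 7.68 − 5·2.3840 + 5 = 0.760
ΔM = M_A − M_B = -2.470 − (0.760) = -3.230; smaller M is more luminous → Star A.
L ratio = 10^(0.4 |ΔM|) = 10^1.292 = 19.59

Star A is more luminous, by a factor of 19.6.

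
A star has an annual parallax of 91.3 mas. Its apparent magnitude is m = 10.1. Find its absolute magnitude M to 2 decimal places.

p = 91.3 mas = 0.0913″ → d = 1/p = 10.95 pc
5 log₁₀(d/10 pc) = 5 log₁₀(10.95) − 5 = 0.198
M = m − 5 log₁₀(d/10) = 10.1 − 0.198 = 9.902

M ≈ 9.90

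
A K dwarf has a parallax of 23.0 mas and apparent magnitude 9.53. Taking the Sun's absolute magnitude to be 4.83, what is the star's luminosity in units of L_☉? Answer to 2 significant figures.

d = 1/p = 1000/23.0 mas = 43.48 pc
M = m − 5 log₁₀ d + 5 = 9.53 − 5·1.6383 + 5 = 6.339
M − M_☉ = 6.339 − 4.83 = 1.509
L/L_☉ = 10^(−0.4 × 1.509) = 0.2492

L/L_☉ ≈ 0.25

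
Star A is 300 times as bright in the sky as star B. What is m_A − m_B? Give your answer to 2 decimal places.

m_A − m_B ≈ -6.19

Pogson: Δm = −2.5 log₁₀(ratio) = −2.5 log₁₀(300) = −2.5 × 2.4771 = -6.193
Star A is brighter, so it has the smaller magnitude: the difference is negative.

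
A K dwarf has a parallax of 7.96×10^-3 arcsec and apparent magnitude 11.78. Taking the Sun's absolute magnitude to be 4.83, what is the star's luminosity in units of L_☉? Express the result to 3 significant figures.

d = 1/p = 1/7.96×10^-3″ = 125.6 pc
M = m − 5 log₁₀ d + 5 = 11.78 − 5·2.0991 + 5 = 6.285
M − M_☉ = 6.285 − 4.83 = 1.455
L/L_☉ = 10^(−0.4 × 1.455) = 0.2619

L/L_☉ ≈ 0.262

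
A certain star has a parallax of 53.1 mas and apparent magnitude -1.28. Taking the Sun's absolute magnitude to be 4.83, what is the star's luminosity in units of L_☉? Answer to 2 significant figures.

L/L_☉ ≈ 990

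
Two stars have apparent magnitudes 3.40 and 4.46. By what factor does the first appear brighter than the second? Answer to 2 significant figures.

2.7

Magnitude difference = -1.06
Flux ratio = 10^(−0.4 Δm) = 10^(−0.4 × -1.06) = 10^0.424 = 2.655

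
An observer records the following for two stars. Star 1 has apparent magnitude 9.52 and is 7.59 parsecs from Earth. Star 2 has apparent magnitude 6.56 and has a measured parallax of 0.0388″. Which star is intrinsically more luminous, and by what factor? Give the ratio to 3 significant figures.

Star 1: M = m − 5 log₁₀ d + 5 = 9.52 − 5·0.8802 + 5 = 10.119
Star 2: d = 1/p = 1/0.0388″ = 25.77 pc
Star 2: M = m − 5 log₁₀ d + 5 = 6.56 − 5·1.4112 + 5 = 4.504
ΔM = M_1 − M_2 = 10.119 − (4.504) = 5.615; smaller M is more luminous → Star 2.
L ratio = 10^(0.4 |ΔM|) = 10^2.246 = 176.1

Star 2 is more luminous, by a factor of 176.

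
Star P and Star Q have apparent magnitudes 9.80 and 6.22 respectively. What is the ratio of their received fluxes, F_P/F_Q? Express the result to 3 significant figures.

Magnitude difference = 3.58
Flux ratio = 10^(−0.4 Δm) = 10^(−0.4 × 3.58) = 10^-1.432 = 0.03698

F_P/F_Q ≈ 0.0370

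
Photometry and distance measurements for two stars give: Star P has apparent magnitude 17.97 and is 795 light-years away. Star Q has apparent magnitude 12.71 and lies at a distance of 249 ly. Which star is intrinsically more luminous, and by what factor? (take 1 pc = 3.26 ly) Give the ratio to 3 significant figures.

Star P: d = 795 ly / 3.26 = 243.9 pc
Star P: M = m − 5 log₁₀ d + 5 = 17.97 − 5·2.3871 + 5 = 11.034
Star Q: d = 249 ly / 3.26 = 76.38 pc
Star Q: M = m − 5 log₁₀ d + 5 = 12.71 − 5·1.8830 + 5 = 8.295
ΔM = M_P − M_Q = 11.034 − (8.295) = 2.739; smaller M is more luminous → Star Q.
L ratio = 10^(0.4 |ΔM|) = 10^1.096 = 12.46

Star Q is more luminous, by a factor of 12.5.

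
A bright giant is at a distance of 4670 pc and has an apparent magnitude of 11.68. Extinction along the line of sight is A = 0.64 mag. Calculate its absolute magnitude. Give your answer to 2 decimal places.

M ≈ -2.31

5 log₁₀(d/10 pc) = 5 log₁₀(4670) − 5 = 13.347
M = m − 5 log₁₀(d/10) − A = 11.68 − 13.347 − 0.64 = -2.307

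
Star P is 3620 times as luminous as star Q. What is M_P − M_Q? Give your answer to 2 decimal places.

Pogson: ΔM = −2.5 log₁₀(ratio) = −2.5 log₁₀(3620) = −2.5 × 3.5587 = -8.897
Star P is brighter, so it has the smaller magnitude: the difference is negative.

M_P − M_Q ≈ -8.90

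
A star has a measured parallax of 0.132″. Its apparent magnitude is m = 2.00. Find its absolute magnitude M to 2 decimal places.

M ≈ 2.60

d = 1/p = 1/0.132″ = 7.576 pc
5 log₁₀(d/10 pc) = 5 log₁₀(7.576) − 5 = -0.603
M = m − 5 log₁₀(d/10) = 2.00 + 0.603 = 2.603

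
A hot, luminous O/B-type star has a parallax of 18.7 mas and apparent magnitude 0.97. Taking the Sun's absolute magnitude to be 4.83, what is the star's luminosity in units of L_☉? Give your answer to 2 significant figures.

d = 1/p = 1000/18.7 mas = 53.48 pc
M = m − 5 log₁₀ d + 5 = 0.97 − 5·1.7282 + 5 = -2.671
M − M_☉ = -2.671 − 4.83 = -7.501
L/L_☉ = 10^(−0.4 × -7.501) = 1001

L/L_☉ ≈ 1000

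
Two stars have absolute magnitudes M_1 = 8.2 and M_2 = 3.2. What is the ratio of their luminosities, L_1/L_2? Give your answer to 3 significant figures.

L_1/L_2 ≈ 0.0100

ΔM = M_1 − M_2 = 5.0
L_1/L_2 = 10^(−0.4 ΔM) = 10^-2.000 = 0.01000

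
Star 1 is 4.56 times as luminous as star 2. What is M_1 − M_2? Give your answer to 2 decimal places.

M_1 − M_2 ≈ -1.65

Pogson: ΔM = −2.5 log₁₀(ratio) = −2.5 log₁₀(4.56) = −2.5 × 0.6590 = -1.647
Star 1 is brighter, so it has the smaller magnitude: the difference is negative.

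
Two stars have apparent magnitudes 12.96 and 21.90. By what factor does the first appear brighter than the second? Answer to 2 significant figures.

3800

Δm = 12.96 − (21.90) = -8.94
Flux ratio = 10^(−0.4 Δm) = 10^(−0.4 × -8.94) = 10^3.576 = 3767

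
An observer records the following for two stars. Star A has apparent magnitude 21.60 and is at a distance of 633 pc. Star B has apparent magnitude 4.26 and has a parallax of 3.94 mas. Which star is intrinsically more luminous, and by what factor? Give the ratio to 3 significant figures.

Star A: M = m − 5 log₁₀ d + 5 = 21.60 − 5·2.8014 + 5 = 12.593
Star B: p = 3.94 mas = 3.94×10^-3″ → d = 1/p = 253.8 pc
Star B: M = m − 5 log₁₀ d + 5 = 4.26 − 5·2.4045 + 5 = -2.763
ΔM = M_A − M_B = 12.593 − (-2.763) = 15.356; smaller M is more luminous → Star B.
L ratio = 10^(0.4 |ΔM|) = 10^6.142 = 1.387×10^6

Star B is more luminous, by a factor of 1.39×10^6.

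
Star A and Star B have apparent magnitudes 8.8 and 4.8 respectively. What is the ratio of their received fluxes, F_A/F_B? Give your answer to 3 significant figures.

F_A/F_B ≈ 0.0251

Magnitude difference = 4.0
Flux ratio = 10^(−0.4 Δm) = 10^(−0.4 × 4.0) = 10^-1.600 = 0.02512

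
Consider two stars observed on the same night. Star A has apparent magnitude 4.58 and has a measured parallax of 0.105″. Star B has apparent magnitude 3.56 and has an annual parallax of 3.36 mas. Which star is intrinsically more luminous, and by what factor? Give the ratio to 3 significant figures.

Star A: d = 1/p = 1/0.105″ = 9.524 pc
Star A: M = m − 5 log₁₀ d + 5 = 4.58 − 5·0.9788 + 5 = 4.686
Star B: p = 3.36 mas = 3.36×10^-3″ → d = 1/p = 297.6 pc
Star B: M = m − 5 log₁₀ d + 5 = 3.56 − 5·2.4737 + 5 = -3.808
ΔM = M_A − M_B = 4.686 − (-3.808) = 8.494; smaller M is more luminous → Star B.
L ratio = 10^(0.4 |ΔM|) = 10^3.398 = 2499

Star B is more luminous, by a factor of 2500.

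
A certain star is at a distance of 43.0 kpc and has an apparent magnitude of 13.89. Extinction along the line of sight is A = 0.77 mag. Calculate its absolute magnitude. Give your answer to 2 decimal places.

d = 43.0 kpc = 43000 pc
5 log₁₀(d/10 pc) = 5 log₁₀(43000) − 5 = 18.167
M = m − 5 log₁₀(d/10) − A = 13.89 − 18.167 − 0.77 = -5.047

M ≈ -5.05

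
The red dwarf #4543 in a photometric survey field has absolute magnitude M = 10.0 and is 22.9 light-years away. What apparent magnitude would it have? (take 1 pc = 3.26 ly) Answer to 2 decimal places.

m ≈ 9.23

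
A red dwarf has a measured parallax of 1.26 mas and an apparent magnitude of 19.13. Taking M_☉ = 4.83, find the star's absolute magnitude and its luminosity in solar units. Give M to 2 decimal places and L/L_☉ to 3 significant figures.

d = 1/p = 1000/1.26 mas = 793.7 pc
M = m − 5 log₁₀ d + 5 = 19.13 − 5·2.8996 + 5 = 9.632
M − M_☉ = 9.632 − 4.83 = 4.802
L/L_☉ = 10^(−0.4 × 4.802) = 0.01200

M ≈ 9.63; L/L_☉ ≈ 0.0120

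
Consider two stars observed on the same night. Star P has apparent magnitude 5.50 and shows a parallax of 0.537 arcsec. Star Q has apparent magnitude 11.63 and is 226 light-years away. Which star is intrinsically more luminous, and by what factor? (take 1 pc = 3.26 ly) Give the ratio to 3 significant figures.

Star Q is more luminous, by a factor of 4.89.

Star P: d = 1/p = 1/0.537″ = 1.862 pc
Star P: M = m − 5 log₁₀ d + 5 = 5.50 − 5·0.2700 + 5 = 9.150
Star Q: d = 226 ly / 3.26 = 69.33 pc
Star Q: M = m − 5 log₁₀ d + 5 = 11.63 − 5·1.8409 + 5 = 7.426
ΔM = M_P − M_Q = 9.150 − (7.426) = 1.724; smaller M is more luminous → Star Q.
L ratio = 10^(0.4 |ΔM|) = 10^0.690 = 4.895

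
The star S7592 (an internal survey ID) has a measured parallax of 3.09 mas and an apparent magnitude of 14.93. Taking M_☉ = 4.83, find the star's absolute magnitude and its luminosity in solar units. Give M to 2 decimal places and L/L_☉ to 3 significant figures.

d = 1/p = 1000/3.09 mas = 323.6 pc
M = m − 5 log₁₀ d + 5 = 14.93 − 5·2.5100 + 5 = 7.380
M − M_☉ = 7.380 − 4.83 = 2.550
L/L_☉ = 10^(−0.4 × 2.550) = 0.09552

M ≈ 7.38; L/L_☉ ≈ 0.0955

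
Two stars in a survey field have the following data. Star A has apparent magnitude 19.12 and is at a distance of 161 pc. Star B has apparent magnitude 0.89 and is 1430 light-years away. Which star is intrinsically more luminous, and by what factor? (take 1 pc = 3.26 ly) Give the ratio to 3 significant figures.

Star B is more luminous, by a factor of 1.45×10^8.

Star A: M = m − 5 log₁₀ d + 5 = 19.12 − 5·2.2068 + 5 = 13.086
Star B: d = 1430 ly / 3.26 = 438.7 pc
Star B: M = m − 5 log₁₀ d + 5 = 0.89 − 5·2.6421 + 5 = -7.321
ΔM = M_A − M_B = 13.086 − (-7.321) = 20.406; smaller M is more luminous → Star B.
L ratio = 10^(0.4 |ΔM|) = 10^8.163 = 1.454×10^8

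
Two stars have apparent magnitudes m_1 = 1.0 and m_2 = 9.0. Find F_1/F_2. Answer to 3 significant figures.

F_1/F_2 ≈ 1580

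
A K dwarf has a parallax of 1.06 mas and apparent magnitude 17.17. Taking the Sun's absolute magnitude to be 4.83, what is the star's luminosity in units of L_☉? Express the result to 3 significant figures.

d = 1/p = 1000/1.06 mas = 943.4 pc
M = m − 5 log₁₀ d + 5 = 17.17 − 5·2.9747 + 5 = 7.297
M − M_☉ = 7.297 − 4.83 = 2.467
L/L_☉ = 10^(−0.4 × 2.467) = 0.1031

L/L_☉ ≈ 0.103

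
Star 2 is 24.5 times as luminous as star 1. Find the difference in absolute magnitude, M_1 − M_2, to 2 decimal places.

M_1 − M_2 ≈ 3.47

Pogson: ΔM = −2.5 log₁₀(ratio) = −2.5 log₁₀(24.5) = −2.5 × 1.3892 = -3.473
Star 2 is brighter so has the smaller magnitude: M_1 − M_2 is positive.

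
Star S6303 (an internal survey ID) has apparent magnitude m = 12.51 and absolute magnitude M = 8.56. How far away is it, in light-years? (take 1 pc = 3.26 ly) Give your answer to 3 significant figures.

d ≈ 201 ly

Distance modulus: m − M = 12.51 − (8.56) = 3.950
m − M = 5 log₁₀ d − 5
log₁₀ d = (m − M)/5 + 1 = 1.7900
d = 10^1.7900 = 61.66 pc
= 201.0 ly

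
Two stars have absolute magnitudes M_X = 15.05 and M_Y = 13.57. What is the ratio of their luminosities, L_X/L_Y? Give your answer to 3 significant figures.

L_X/L_Y ≈ 0.256

ΔM = M_X − M_Y = 1.48
L_X/L_Y = 10^(−0.4 ΔM) = 10^-0.592 = 0.2559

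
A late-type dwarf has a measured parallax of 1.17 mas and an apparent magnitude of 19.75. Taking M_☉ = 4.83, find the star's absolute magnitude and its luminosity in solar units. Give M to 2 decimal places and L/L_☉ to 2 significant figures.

d = 1/p = 1000/1.17 mas = 854.7 pc
M = m − 5 log₁₀ d + 5 = 19.75 − 5·2.9318 + 5 = 10.091
M − M_☉ = 10.091 − 4.83 = 5.261
L/L_☉ = 10^(−0.4 × 5.261) = 7.864×10^-3

M ≈ 10.09; L/L_☉ ≈ 7.9×10^-3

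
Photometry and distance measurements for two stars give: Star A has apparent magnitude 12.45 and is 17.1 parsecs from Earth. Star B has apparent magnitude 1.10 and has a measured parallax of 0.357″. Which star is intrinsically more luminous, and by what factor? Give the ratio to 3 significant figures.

Star A: M = m − 5 log₁₀ d + 5 = 12.45 − 5·1.2330 + 5 = 11.285
Star B: d = 1/p = 1/0.357″ = 2.801 pc
Star B: M = m − 5 log₁₀ d + 5 = 1.10 − 5·0.4473 + 5 = 3.863
ΔM = M_A − M_B = 11.285 − (3.863) = 7.422; smaller M is more luminous → Star B.
L ratio = 10^(0.4 |ΔM|) = 10^2.969 = 930.4

Star B is more luminous, by a factor of 930.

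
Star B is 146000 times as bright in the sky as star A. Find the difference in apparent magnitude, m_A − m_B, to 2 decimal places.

m_A − m_B ≈ 12.91

Pogson: Δm = −2.5 log₁₀(ratio) = −2.5 log₁₀(146000) = −2.5 × 5.1644 = -12.911
Star B is brighter so has the smaller magnitude: m_A − m_B is positive.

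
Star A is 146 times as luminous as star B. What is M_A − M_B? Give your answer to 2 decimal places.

Pogson: ΔM = −2.5 log₁₀(ratio) = −2.5 log₁₀(146) = −2.5 × 2.1644 = -5.411
Star A is brighter, so it has the smaller magnitude: the difference is negative.

M_A − M_B ≈ -5.41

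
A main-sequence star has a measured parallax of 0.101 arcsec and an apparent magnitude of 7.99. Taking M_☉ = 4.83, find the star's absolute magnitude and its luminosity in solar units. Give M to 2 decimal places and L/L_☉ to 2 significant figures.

M ≈ 8.01; L/L_☉ ≈ 0.053

d = 1/p = 1/0.101″ = 9.901 pc
M = m − 5 log₁₀ d + 5 = 7.99 − 5·0.9957 + 5 = 8.012
M − M_☉ = 8.012 − 4.83 = 3.182
L/L_☉ = 10^(−0.4 × 3.182) = 0.05338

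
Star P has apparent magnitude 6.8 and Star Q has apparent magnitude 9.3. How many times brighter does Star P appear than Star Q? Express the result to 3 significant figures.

10.0

Magnitude difference = -2.5
Flux ratio = 10^(−0.4 Δm) = 10^(−0.4 × -2.5) = 10^1.000 = 10.00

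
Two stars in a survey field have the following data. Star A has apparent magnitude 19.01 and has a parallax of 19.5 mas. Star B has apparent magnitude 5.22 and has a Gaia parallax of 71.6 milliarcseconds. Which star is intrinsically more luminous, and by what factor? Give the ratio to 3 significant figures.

Star A: p = 19.5 mas = 0.0195″ → d = 1/p = 51.28 pc
Star A: M = m − 5 log₁₀ d + 5 = 19.01 − 5·1.7100 + 5 = 15.460
Star B: p = 71.6 mas = 0.0716″ → d = 1/p = 13.97 pc
Star B: M = m − 5 log₁₀ d + 5 = 5.22 − 5·1.1451 + 5 = 4.495
ΔM = M_A − M_B = 15.460 − (4.495) = 10.966; smaller M is more luminous → Star B.
L ratio = 10^(0.4 |ΔM|) = 10^4.386 = 24340

Star B is more luminous, by a factor of 24300.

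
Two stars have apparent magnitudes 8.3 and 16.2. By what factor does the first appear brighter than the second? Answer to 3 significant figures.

Δm = 8.3 − (16.2) = -7.9
Flux ratio = 10^(−0.4 Δm) = 10^(−0.4 × -7.9) = 10^3.160 = 1445

1450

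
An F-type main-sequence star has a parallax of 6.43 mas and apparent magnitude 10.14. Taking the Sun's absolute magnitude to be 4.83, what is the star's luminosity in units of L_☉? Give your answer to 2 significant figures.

d = 1/p = 1000/6.43 mas = 155.5 pc
M = m − 5 log₁₀ d + 5 = 10.14 − 5·2.1918 + 5 = 4.181
M − M_☉ = 4.181 − 4.83 = -0.649
L/L_☉ = 10^(−0.4 × -0.649) = 1.818

L/L_☉ ≈ 1.8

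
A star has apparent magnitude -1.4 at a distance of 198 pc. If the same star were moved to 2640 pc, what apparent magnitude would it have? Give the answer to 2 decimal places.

m ≈ 4.22

Flux ∝ 1/d², so Δm = 5 log₁₀(d₂/d₁) = 5 log₁₀(2640/198) = 5.625
m₂ = m₁ + Δm = -1.4 + (5.625) = 4.225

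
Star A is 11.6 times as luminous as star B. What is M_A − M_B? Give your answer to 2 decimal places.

M_A − M_B ≈ -2.66

Pogson: ΔM = −2.5 log₁₀(ratio) = −2.5 log₁₀(11.6) = −2.5 × 1.0645 = -2.661
Star A is brighter, so it has the smaller magnitude: the difference is negative.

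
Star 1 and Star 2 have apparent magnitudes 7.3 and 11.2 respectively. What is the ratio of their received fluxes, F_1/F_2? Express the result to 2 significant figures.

F_1/F_2 ≈ 36

Magnitude difference = -3.9
Flux ratio = 10^(−0.4 Δm) = 10^(−0.4 × -3.9) = 10^1.560 = 36.31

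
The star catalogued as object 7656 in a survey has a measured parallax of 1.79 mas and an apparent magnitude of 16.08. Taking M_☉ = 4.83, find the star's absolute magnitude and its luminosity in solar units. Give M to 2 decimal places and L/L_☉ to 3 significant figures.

d = 1/p = 1000/1.79 mas = 558.7 pc
M = m − 5 log₁₀ d + 5 = 16.08 − 5·2.7471 + 5 = 7.344
M − M_☉ = 7.344 − 4.83 = 2.514
L/L_☉ = 10^(−0.4 × 2.514) = 0.09869

M ≈ 7.34; L/L_☉ ≈ 0.0987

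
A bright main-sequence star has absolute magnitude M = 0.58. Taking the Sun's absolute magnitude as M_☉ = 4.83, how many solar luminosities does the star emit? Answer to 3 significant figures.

L/L_☉ ≈ 50.1

M − M_☉ = 0.58 − 4.83 = -4.250
L/L_☉ = 10^(−0.4 (M − M_☉)) = 10^1.700 = 50.12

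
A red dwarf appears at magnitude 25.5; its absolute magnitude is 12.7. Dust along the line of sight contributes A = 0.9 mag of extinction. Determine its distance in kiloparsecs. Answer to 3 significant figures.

m − M = 5 log₁₀(d/10 pc) + A  ⇒  25.5 − (12.7) − 0.9 = 5 log₁₀(d/10)
11.900 = 5 log₁₀(d/10)
log₁₀ d = (m − M − A)/5 + 1 = 3.3800
d = 10^3.3800 = 2399 pc
= 2.399 kpc

d ≈ 2.40 kpc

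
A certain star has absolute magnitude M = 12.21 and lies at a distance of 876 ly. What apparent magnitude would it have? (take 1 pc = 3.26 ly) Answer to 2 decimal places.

m ≈ 19.36

d = 876 ly / 3.26 = 268.7 pc
m = M + 5 log₁₀ d − 5 = 12.21 + 5·2.4293 − 5 = 19.356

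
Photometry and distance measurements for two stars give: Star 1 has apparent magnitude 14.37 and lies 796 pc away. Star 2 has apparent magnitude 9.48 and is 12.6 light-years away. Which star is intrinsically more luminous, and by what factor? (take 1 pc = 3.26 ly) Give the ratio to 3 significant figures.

Star 1 is more luminous, by a factor of 469.

Star 1: M = m − 5 log₁₀ d + 5 = 14.37 − 5·2.9009 + 5 = 4.865
Star 2: d = 12.6 ly / 3.26 = 3.865 pc
Star 2: M = m − 5 log₁₀ d + 5 = 9.48 − 5·0.5872 + 5 = 11.544
ΔM = M_1 − M_2 = 4.865 − (11.544) = -6.679; smaller M is more luminous → Star 1.
L ratio = 10^(0.4 |ΔM|) = 10^2.672 = 469.4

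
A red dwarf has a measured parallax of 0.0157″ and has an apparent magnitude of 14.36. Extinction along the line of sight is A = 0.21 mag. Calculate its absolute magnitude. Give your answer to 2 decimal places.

M ≈ 10.13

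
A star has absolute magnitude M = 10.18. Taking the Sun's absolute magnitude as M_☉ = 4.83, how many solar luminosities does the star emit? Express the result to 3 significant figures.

L/L_☉ ≈ 7.24×10^-3

M − M_☉ = 10.18 − 4.83 = 5.350
L/L_☉ = 10^(−0.4 (M − M_☉)) = 10^-2.140 = 7.244×10^-3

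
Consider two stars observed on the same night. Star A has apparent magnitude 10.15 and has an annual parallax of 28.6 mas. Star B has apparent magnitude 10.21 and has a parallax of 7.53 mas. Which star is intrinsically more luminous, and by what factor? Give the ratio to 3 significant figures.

Star B is more luminous, by a factor of 13.7.

Star A: p = 28.6 mas = 0.0286″ → d = 1/p = 34.97 pc
Star A: M = m − 5 log₁₀ d + 5 = 10.15 − 5·1.5436 + 5 = 7.432
Star B: p = 7.53 mas = 7.53×10^-3″ → d = 1/p = 132.8 pc
Star B: M = m − 5 log₁₀ d + 5 = 10.21 − 5·2.1232 + 5 = 4.594
ΔM = M_A − M_B = 7.432 − (4.594) = 2.838; smaller M is more luminous → Star B.
L ratio = 10^(0.4 |ΔM|) = 10^1.135 = 13.65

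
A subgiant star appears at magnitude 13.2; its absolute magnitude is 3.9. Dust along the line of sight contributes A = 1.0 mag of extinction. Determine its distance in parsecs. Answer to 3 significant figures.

d ≈ 457 pc

m − M = 5 log₁₀(d/10 pc) + A  ⇒  13.2 − (3.9) − 1.0 = 5 log₁₀(d/10)
8.300 = 5 log₁₀(d/10)
log₁₀ d = (m − M − A)/5 + 1 = 2.6600
d = 10^2.6600 = 457.1 pc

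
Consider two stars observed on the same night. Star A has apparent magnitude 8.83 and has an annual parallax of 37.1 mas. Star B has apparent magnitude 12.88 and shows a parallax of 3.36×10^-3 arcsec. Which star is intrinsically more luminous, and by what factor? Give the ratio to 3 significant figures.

Star B is more luminous, by a factor of 2.92.

Star A: p = 37.1 mas = 0.0371″ → d = 1/p = 26.95 pc
Star A: M = m − 5 log₁₀ d + 5 = 8.83 − 5·1.4306 + 5 = 6.677
Star B: d = 1/p = 1/3.36×10^-3″ = 297.6 pc
Star B: M = m − 5 log₁₀ d + 5 = 12.88 − 5·2.4737 + 5 = 5.512
ΔM = M_A − M_B = 6.677 − (5.512) = 1.165; smaller M is more luminous → Star B.
L ratio = 10^(0.4 |ΔM|) = 10^0.466 = 2.925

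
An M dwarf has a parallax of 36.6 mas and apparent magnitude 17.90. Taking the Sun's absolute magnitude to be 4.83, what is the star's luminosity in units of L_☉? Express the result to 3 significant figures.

L/L_☉ ≈ 4.42×10^-5

d = 1/p = 1000/36.6 mas = 27.32 pc
M = m − 5 log₁₀ d + 5 = 17.90 − 5·1.4365 + 5 = 15.717
M − M_☉ = 15.717 − 4.83 = 10.887
L/L_☉ = 10^(−0.4 × 10.887) = 4.416×10^-5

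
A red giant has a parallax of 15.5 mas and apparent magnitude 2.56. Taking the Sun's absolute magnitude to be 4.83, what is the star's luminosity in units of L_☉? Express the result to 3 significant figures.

L/L_☉ ≈ 337

d = 1/p = 1000/15.5 mas = 64.52 pc
M = m − 5 log₁₀ d + 5 = 2.56 − 5·1.8097 + 5 = -1.488
M − M_☉ = -1.488 − 4.83 = -6.318
L/L_☉ = 10^(−0.4 × -6.318) = 336.8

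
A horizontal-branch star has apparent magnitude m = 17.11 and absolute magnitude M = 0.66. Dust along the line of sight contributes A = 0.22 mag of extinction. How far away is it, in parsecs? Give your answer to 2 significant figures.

m − M = 5 log₁₀(d/10 pc) + A  ⇒  17.11 − (0.66) − 0.22 = 5 log₁₀(d/10)
16.230 = 5 log₁₀(d/10)
log₁₀ d = (m − M − A)/5 + 1 = 4.2460
d = 10^4.2460 = 17620 pc

d ≈ 18000 pc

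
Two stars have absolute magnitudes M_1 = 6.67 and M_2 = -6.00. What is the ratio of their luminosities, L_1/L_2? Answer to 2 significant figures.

ΔM = M_1 − M_2 = 12.67
L_1/L_2 = 10^(−0.4 ΔM) = 10^-5.068 = 8.551×10^-6

L_1/L_2 ≈ 8.6×10^-6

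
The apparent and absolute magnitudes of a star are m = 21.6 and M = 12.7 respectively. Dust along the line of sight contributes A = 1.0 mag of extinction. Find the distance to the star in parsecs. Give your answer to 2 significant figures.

d ≈ 380 pc

m − M = 5 log₁₀(d/10 pc) + A  ⇒  21.6 − (12.7) − 1.0 = 5 log₁₀(d/10)
7.900 = 5 log₁₀(d/10)
log₁₀ d = (m − M − A)/5 + 1 = 2.5800
d = 10^2.5800 = 380.2 pc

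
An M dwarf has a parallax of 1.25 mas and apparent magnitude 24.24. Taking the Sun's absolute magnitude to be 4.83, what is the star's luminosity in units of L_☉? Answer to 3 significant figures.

d = 1/p = 1000/1.25 mas = 800.0 pc
M = m − 5 log₁₀ d + 5 = 24.24 − 5·2.9031 + 5 = 14.725
M − M_☉ = 14.725 − 4.83 = 9.895
L/L_☉ = 10^(−0.4 × 9.895) = 1.102×10^-4

L/L_☉ ≈ 1.10×10^-4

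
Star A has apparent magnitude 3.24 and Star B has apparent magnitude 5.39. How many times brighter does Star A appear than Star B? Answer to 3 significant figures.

7.24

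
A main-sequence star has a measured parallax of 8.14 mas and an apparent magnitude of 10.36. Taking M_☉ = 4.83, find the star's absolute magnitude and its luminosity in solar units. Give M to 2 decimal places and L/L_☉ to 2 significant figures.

d = 1/p = 1000/8.14 mas = 122.9 pc
M = m − 5 log₁₀ d + 5 = 10.36 − 5·2.0894 + 5 = 4.913
M − M_☉ = 4.913 − 4.83 = 0.083
L/L_☉ = 10^(−0.4 × 0.083) = 0.9263

M ≈ 4.91; L/L_☉ ≈ 0.93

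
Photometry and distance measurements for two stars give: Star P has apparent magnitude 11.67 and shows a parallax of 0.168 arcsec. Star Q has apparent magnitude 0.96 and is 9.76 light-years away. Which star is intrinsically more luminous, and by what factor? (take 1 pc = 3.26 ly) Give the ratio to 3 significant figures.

Star P: d = 1/p = 1/0.168″ = 5.952 pc
Star P: M = m − 5 log₁₀ d + 5 = 11.67 − 5·0.7747 + 5 = 12.797
Star Q: d = 9.76 ly / 3.26 = 2.994 pc
Star Q: M = m − 5 log₁₀ d + 5 = 0.96 − 5·0.4762 + 5 = 3.579
ΔM = M_P − M_Q = 12.797 − (3.579) = 9.218; smaller M is more luminous → Star Q.
L ratio = 10^(0.4 |ΔM|) = 10^3.687 = 4865

Star Q is more luminous, by a factor of 4870.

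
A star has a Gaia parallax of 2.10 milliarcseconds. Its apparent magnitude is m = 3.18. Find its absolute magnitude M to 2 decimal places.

M ≈ -5.21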